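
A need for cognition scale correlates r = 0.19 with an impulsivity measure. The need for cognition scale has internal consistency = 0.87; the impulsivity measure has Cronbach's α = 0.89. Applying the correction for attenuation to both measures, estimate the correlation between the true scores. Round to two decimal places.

r_true = r_obs / √(r_xx · r_yy) = 0.19 / √(0.87 × 0.89) = 0.19 / √0.7743 = 0.19 / 0.8799 ≈ 0.22.

0.22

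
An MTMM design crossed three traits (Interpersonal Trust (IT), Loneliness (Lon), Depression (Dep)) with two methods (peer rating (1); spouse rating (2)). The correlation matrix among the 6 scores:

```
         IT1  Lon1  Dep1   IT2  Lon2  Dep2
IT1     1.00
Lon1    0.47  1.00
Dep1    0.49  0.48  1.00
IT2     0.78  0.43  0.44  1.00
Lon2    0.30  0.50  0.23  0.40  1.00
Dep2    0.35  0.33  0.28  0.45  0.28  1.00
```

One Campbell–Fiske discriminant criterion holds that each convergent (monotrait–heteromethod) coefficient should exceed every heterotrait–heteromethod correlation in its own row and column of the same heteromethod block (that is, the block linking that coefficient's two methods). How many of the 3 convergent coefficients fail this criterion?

1

Checking each validity diagonal entry against its comparison values:
IT (methods 1·2): 0.78 vs {0.30, 0.43, 0.35, 0.44} → pass.
Lon (methods 1·2): 0.50 vs {0.43, 0.30, 0.33, 0.23} → pass.
Dep (methods 1·2): 0.28 vs {0.44, 0.35, 0.23, 0.33} → fail.
1 of 3 fail.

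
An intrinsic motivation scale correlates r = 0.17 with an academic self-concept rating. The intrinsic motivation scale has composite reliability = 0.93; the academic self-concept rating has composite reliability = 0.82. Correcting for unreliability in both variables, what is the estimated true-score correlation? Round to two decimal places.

0.19

r_true = r_obs / √(r_xx · r_yy) = 0.17 / √(0.93 × 0.82) = 0.17 / √0.7626 = 0.17 / 0.8733 ≈ 0.19.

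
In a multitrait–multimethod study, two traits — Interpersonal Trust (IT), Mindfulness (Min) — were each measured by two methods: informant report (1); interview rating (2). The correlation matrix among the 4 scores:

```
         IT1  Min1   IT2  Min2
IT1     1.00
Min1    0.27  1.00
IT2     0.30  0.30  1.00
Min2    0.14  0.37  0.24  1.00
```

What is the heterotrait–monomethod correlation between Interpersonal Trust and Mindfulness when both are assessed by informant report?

0.27

Different traits, same method: r(IT1, Min1) = 0.27.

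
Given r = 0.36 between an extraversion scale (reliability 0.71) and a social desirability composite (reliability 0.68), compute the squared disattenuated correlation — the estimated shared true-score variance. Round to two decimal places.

0.27

Disattenuated r = 0.36 / √(0.71 × 0.68) = 0.36 / 0.6948 = 0.5181.
Shared true-score variance = 0.5181² = 0.2684 ≈ 0.27.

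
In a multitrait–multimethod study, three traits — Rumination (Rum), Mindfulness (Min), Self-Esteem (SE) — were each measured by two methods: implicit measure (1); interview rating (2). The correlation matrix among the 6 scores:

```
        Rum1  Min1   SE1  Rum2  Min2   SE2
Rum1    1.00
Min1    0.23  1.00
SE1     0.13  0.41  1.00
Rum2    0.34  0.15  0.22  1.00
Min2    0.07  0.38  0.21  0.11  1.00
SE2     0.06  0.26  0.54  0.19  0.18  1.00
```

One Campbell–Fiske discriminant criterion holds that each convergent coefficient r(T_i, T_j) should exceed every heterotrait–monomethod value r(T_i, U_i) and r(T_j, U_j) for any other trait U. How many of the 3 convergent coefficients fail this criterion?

Convergent coefficients and their comparison sets:
Rum (methods 1·2): 0.34 vs {0.23, 0.11, 0.13, 0.19} → pass.
Min (methods 1·2): 0.38 vs {0.23, 0.11, 0.41, 0.18} → fail.
SE (methods 1·2): 0.54 vs {0.13, 0.19, 0.41, 0.18} → pass.
1 of 3 fail.

1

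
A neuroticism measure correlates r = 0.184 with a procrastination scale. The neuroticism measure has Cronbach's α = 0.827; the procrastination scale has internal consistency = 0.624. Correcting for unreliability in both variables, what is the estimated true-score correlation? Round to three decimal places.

0.256

r_true = r_obs / √(r_xx · r_yy) = 0.184 / √(0.827 × 0.624) = 0.184 / √0.516048 = 0.184 / 0.7184 ≈ 0.256.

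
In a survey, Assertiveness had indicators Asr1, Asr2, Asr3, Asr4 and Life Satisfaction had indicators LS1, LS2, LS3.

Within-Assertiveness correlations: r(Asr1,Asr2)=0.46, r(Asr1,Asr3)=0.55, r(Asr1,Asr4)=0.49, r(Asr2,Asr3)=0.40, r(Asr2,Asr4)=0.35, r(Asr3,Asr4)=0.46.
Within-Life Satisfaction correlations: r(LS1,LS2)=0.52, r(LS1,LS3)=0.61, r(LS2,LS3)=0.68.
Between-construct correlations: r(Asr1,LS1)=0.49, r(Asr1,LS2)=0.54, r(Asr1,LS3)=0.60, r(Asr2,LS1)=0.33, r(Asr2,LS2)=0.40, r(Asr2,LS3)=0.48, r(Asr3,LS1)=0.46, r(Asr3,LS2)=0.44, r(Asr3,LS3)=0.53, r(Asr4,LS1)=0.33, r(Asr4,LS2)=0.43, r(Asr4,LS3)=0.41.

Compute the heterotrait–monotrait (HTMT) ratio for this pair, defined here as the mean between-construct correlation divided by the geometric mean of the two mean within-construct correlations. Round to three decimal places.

0.868

Between-construct mean = 5.44/12 = 0.4533.
Mean within-Asr = 2.71/6 = 0.4517; mean within-LS = 1.81/3 = 0.6033.
Geometric mean = √(0.4517 × 0.6033) = 0.5220.
HTMT = 0.4533 / 0.5220 = 0.868.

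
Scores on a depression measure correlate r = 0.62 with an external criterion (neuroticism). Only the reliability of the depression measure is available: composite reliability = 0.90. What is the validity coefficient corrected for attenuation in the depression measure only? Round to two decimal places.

Single correction: r_c = r_obs / √r_xx = 0.62 / √0.90 = 0.62 / 0.9487 ≈ 0.65.

0.65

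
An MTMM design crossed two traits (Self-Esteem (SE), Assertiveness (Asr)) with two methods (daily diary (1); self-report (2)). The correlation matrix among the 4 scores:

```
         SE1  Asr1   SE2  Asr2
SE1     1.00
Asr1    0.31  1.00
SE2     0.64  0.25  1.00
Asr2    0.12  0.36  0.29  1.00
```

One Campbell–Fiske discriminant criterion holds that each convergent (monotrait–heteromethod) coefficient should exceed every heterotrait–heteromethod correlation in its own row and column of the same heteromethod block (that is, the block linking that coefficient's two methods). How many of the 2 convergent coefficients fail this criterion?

Convergent coefficients and their comparison sets:
SE (methods 1·2): 0.64 vs {0.12, 0.25} → pass.
Asr (methods 1·2): 0.36 vs {0.25, 0.12} → pass.
0 of 2 fail.

0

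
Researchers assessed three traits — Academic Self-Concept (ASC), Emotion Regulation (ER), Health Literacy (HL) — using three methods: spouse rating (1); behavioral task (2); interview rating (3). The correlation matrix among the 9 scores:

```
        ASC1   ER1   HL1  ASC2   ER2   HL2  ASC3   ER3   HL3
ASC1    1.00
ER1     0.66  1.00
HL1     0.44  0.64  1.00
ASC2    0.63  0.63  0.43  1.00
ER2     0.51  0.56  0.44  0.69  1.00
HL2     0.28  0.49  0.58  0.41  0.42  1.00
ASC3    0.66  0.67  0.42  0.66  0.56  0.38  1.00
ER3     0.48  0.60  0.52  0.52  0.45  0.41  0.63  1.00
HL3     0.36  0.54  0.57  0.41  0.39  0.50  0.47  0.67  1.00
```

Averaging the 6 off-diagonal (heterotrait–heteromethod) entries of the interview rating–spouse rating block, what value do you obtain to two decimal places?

0.50

HTHM values (method 3 × method 1): 0.67, 0.42, 0.48, 0.52, 0.36, 0.54; mean = 2.99/6 = 0.50.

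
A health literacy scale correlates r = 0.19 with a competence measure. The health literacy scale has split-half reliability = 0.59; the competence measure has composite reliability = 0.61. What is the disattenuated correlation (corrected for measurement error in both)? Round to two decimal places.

0.32

r_true = r_obs / √(r_xx · r_yy) = 0.19 / √(0.59 × 0.61) = 0.19 / √0.3599 = 0.19 / 0.5999 ≈ 0.32.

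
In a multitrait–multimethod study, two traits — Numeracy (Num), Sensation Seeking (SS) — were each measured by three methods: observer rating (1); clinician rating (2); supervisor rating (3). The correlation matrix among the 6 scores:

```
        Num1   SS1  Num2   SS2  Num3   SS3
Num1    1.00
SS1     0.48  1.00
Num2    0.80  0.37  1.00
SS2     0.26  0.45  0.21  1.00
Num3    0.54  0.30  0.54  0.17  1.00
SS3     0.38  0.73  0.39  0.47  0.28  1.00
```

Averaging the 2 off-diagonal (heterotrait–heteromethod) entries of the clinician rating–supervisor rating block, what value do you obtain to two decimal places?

0.28

HTHM values (method 2 × method 3): 0.39, 0.17; mean = 0.56/2 = 0.28.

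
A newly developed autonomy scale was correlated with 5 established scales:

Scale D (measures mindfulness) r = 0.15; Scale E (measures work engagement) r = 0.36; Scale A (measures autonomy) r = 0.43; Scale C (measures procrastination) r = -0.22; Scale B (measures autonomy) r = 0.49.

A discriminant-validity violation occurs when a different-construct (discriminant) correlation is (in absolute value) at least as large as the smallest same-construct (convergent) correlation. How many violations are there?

Convergent (same construct = autonomy): Scale A, Scale B.
Smallest convergent = 0.43. Discriminant |r|: 0.15, 0.36, 0.22; count ≥ 0.43 → 0.

0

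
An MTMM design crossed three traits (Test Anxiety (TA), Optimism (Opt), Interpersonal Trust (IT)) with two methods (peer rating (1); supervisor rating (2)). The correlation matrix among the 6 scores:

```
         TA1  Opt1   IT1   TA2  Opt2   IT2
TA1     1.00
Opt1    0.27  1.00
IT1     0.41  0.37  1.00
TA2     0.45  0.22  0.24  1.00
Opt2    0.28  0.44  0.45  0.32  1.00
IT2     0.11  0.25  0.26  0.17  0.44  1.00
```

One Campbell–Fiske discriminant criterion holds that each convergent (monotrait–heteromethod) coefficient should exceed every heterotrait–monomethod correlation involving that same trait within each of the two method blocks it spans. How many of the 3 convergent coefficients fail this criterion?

2

Convergent coefficients and their comparison sets:
TA (methods 1·2): 0.45 vs {0.27, 0.32, 0.41, 0.17} → pass.
Opt (methods 1·2): 0.44 vs {0.27, 0.32, 0.37, 0.44} → fail.
IT (methods 1·2): 0.26 vs {0.41, 0.17, 0.37, 0.44} → fail.
2 of 3 fail.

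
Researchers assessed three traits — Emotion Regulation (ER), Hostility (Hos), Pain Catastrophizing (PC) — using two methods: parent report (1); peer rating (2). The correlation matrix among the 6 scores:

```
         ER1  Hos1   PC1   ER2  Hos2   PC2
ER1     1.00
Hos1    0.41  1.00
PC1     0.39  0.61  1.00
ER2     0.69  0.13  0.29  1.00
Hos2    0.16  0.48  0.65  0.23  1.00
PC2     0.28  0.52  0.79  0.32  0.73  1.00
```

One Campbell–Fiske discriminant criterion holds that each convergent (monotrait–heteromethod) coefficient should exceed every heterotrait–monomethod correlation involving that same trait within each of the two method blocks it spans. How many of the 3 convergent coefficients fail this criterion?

Convergent coefficients and their comparison sets:
ER (methods 1·2): 0.69 vs {0.41, 0.23, 0.39, 0.32} → pass.
Hos (methods 1·2): 0.48 vs {0.41, 0.23, 0.61, 0.73} → fail.
PC (methods 1·2): 0.79 vs {0.39, 0.32, 0.61, 0.73} → pass.
1 of 3 fail.

1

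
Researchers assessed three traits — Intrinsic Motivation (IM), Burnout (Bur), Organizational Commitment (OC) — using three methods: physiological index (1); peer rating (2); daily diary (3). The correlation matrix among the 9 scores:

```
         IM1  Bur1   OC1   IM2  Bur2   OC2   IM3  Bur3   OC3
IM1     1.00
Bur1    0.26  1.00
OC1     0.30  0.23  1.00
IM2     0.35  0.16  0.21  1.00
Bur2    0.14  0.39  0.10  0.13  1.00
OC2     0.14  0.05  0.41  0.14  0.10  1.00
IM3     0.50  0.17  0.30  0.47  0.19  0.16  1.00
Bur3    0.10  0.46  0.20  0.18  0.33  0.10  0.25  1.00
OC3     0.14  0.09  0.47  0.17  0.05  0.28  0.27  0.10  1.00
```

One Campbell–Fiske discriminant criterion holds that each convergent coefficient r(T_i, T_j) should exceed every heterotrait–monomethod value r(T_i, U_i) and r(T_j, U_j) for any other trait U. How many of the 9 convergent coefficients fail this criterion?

0

Convergent coefficients and their comparison sets:
IM (methods 1·2): 0.35 vs {0.26, 0.13, 0.30, 0.14} → pass.
IM (methods 1·3): 0.50 vs {0.26, 0.25, 0.30, 0.27} → pass.
IM (methods 2·3): 0.47 vs {0.13, 0.25, 0.14, 0.27} → pass.
Bur (methods 1·2): 0.39 vs {0.26, 0.13, 0.23, 0.10} → pass.
Bur (methods 1·3): 0.46 vs {0.26, 0.25, 0.23, 0.10} → pass.
Bur (methods 2·3): 0.33 vs {0.13, 0.25, 0.10, 0.10} → pass.
OC (methods 1·2): 0.41 vs {0.30, 0.14, 0.23, 0.10} → pass.
OC (methods 1·3): 0.47 vs {0.30, 0.27, 0.23, 0.10} → pass.
OC (methods 2·3): 0.28 vs {0.14, 0.27, 0.10, 0.10} → pass.
0 of 9 fail.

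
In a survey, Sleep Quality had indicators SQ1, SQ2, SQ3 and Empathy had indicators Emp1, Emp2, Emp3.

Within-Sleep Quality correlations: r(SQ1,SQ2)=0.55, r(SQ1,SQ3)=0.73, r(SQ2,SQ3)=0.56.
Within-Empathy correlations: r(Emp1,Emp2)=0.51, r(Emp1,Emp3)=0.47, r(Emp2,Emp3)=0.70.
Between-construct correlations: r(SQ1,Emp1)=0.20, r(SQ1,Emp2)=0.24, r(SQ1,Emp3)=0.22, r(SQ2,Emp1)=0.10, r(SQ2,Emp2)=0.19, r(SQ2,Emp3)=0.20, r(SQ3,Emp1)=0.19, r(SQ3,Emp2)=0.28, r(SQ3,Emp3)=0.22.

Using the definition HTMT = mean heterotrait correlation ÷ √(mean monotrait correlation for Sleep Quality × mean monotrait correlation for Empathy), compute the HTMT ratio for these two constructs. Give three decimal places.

0.349

Mean heterotrait r = 1.84/9 = 0.2044.
Mean within-SQ = 1.84/3 = 0.6133; mean within-Emp = 1.68/3 = 0.5600.
Geometric mean = √(0.6133 × 0.5600) = 0.5860.
HTMT = 0.2044 / 0.5860 = 0.349.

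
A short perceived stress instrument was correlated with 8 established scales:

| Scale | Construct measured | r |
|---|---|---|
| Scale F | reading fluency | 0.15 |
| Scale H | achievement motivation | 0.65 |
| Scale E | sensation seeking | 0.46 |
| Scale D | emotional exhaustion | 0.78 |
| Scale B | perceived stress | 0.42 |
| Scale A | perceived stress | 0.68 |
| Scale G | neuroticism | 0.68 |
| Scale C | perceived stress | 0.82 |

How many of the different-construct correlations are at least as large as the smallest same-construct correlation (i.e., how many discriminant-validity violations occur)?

Convergent (same construct = perceived stress): Scale B, Scale A, Scale C.
Smallest convergent = 0.42. Discriminant values: 0.15, 0.65, 0.46, 0.78, 0.68; count ≥ 0.42 → 4.

4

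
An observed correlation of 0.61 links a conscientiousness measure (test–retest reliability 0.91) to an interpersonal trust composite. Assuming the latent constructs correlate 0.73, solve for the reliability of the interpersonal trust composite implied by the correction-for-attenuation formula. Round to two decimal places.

0.77

r_true = r_obs / √(r_xx · r_yy) ⇒ 0.73 = 0.61 / √(0.91 · r_yy).
√(0.91 · r_yy) = 0.61 / 0.73 = 0.8356; 0.91 · r_yy = 0.6982; r_yy = 0.6982 / 0.91 ≈ 0.77.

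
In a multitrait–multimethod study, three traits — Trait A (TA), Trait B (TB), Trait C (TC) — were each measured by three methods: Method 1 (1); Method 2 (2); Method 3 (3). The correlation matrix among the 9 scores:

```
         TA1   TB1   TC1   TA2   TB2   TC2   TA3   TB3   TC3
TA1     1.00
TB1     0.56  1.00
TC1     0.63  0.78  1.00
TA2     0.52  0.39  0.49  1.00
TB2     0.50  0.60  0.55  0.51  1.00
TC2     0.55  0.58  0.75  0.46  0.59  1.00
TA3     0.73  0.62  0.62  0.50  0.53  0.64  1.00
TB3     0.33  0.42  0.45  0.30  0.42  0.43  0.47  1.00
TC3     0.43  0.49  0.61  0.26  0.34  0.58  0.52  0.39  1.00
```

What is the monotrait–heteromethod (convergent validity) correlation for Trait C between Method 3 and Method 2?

Same trait (TC), different methods: r(TC3, TC2) = 0.58.

0.58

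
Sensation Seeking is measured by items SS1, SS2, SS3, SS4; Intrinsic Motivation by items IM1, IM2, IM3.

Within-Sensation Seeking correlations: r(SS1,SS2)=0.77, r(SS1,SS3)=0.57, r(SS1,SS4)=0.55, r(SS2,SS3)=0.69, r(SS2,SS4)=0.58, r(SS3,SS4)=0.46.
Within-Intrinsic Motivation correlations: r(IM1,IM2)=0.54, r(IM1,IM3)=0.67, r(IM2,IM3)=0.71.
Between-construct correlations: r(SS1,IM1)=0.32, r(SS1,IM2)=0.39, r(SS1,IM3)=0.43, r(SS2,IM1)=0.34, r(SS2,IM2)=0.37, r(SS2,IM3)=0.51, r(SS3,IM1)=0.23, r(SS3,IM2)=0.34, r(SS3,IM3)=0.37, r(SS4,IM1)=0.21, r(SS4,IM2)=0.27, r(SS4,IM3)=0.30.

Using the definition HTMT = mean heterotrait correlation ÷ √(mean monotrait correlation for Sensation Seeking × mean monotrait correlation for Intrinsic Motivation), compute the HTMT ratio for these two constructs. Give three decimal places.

0.547

Mean heterotrait r = 4.08/12 = 0.3400.
Mean within-SS = 3.62/6 = 0.6033; mean within-IM = 1.92/3 = 0.6400.
Geometric mean = √(0.6033 × 0.6400) = 0.6214.
HTMT = 0.3400 / 0.6214 = 0.547.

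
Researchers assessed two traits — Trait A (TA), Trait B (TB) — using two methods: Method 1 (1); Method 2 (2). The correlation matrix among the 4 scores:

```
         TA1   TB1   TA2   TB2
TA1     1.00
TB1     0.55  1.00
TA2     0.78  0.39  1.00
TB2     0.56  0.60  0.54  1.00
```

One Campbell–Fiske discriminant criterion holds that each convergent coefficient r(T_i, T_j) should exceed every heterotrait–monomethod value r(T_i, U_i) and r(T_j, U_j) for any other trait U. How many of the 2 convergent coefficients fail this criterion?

0

Each convergent coefficient versus the relevant comparison correlations:
TA (methods 1·2): 0.78 vs {0.55, 0.54} → pass.
TB (methods 1·2): 0.60 vs {0.55, 0.54} → pass.
0 of 2 fail.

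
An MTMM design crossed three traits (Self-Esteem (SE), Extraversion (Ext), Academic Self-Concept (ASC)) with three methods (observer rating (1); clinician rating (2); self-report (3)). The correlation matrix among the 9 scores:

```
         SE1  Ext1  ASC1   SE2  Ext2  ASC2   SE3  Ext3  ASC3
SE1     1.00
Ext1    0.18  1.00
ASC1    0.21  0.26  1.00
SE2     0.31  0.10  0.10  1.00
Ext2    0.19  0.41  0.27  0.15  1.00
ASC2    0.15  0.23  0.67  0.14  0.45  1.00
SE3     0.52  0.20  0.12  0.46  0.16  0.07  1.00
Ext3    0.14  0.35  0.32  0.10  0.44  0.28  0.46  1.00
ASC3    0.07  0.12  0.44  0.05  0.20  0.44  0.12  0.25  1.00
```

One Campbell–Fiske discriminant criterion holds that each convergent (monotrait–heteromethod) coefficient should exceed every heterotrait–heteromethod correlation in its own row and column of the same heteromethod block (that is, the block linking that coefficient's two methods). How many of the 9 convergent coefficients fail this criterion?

0

Convergent coefficients and their comparison sets:
SE (methods 1·2): 0.31 vs {0.19, 0.10, 0.15, 0.10} → pass.
SE (methods 1·3): 0.52 vs {0.14, 0.20, 0.07, 0.12} → pass.
SE (methods 2·3): 0.46 vs {0.10, 0.16, 0.05, 0.07} → pass.
Ext (methods 1·2): 0.41 vs {0.10, 0.19, 0.23, 0.27} → pass.
Ext (methods 1·3): 0.35 vs {0.20, 0.14, 0.12, 0.32} → pass.
Ext (methods 2·3): 0.44 vs {0.16, 0.10, 0.20, 0.28} → pass.
ASC (methods 1·2): 0.67 vs {0.10, 0.15, 0.27, 0.23} → pass.
ASC (methods 1·3): 0.44 vs {0.12, 0.07, 0.32, 0.12} → pass.
ASC (methods 2·3): 0.44 vs {0.07, 0.05, 0.28, 0.20} → pass.
0 of 9 fail.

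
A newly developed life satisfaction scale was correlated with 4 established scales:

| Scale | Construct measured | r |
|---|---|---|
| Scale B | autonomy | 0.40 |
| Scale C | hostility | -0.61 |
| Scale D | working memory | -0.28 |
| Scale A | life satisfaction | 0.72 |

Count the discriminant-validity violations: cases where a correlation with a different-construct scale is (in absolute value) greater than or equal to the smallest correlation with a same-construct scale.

0

Convergent (same construct = life satisfaction): Scale A.
Smallest convergent = 0.72. Discriminant |r|: 0.40, 0.61, 0.28; count ≥ 0.72 → 0.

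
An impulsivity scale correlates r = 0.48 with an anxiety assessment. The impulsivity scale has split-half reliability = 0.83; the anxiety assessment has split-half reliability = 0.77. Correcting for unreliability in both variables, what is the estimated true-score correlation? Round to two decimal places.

0.60

r_true = r_obs / √(r_xx · r_yy) = 0.48 / √(0.83 × 0.77) = 0.48 / √0.6391 = 0.48 / 0.7994 ≈ 0.60.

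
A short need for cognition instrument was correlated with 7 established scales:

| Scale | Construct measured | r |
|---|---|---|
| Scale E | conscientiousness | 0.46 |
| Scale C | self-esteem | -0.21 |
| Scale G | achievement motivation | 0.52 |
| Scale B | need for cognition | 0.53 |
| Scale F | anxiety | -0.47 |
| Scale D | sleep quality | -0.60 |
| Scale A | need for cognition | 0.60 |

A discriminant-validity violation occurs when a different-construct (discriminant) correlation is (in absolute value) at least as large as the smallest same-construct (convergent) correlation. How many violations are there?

1

Convergent (same construct = need for cognition): Scale B, Scale A.
Smallest convergent = 0.53. Discriminant |r|: 0.46, 0.21, 0.52, 0.47, 0.60; count ≥ 0.53 → 1.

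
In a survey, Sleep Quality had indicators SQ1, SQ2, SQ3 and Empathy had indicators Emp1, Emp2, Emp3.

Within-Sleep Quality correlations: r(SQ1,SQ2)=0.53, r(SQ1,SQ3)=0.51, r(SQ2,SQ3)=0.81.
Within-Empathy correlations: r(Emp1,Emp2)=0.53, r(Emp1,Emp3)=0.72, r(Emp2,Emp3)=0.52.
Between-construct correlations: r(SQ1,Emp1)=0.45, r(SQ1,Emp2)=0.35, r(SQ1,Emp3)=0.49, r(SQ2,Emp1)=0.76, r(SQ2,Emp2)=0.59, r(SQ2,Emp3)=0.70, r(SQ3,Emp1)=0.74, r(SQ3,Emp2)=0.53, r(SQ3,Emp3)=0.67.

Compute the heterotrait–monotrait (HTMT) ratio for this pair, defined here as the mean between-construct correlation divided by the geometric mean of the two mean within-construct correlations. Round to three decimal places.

Mean between = 5.28/9 = 0.5867.
Mean within-SQ = 1.85/3 = 0.6167; mean within-Emp = 1.77/3 = 0.5900.
Geometric mean = √(0.6167 × 0.5900) = 0.6032.
HTMT = 0.5867 / 0.6032 = 0.973.

0.973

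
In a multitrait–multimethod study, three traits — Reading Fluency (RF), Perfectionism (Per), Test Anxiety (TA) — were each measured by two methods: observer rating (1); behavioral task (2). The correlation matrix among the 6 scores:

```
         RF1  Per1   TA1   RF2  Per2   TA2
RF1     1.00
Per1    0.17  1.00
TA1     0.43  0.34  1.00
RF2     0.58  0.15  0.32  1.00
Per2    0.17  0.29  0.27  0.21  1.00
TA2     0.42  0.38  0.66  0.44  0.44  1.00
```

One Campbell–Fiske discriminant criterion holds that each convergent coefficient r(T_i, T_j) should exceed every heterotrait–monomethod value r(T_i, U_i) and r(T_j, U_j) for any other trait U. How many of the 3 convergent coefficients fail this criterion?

Checking each validity diagonal entry against its comparison values:
RF (methods 1·2): 0.58 vs {0.17, 0.21, 0.43, 0.44} → pass.
Per (methods 1·2): 0.29 vs {0.17, 0.21, 0.34, 0.44} → fail.
TA (methods 1·2): 0.66 vs {0.43, 0.44, 0.34, 0.44} → pass.
1 of 3 fail.

1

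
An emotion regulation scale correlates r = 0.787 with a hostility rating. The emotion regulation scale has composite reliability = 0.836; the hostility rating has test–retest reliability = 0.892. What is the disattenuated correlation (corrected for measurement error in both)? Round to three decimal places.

0.911

r_true = r_obs / √(r_xx · r_yy) = 0.787 / √(0.836 × 0.892) = 0.787 / √0.745712 = 0.787 / 0.8635 ≈ 0.911.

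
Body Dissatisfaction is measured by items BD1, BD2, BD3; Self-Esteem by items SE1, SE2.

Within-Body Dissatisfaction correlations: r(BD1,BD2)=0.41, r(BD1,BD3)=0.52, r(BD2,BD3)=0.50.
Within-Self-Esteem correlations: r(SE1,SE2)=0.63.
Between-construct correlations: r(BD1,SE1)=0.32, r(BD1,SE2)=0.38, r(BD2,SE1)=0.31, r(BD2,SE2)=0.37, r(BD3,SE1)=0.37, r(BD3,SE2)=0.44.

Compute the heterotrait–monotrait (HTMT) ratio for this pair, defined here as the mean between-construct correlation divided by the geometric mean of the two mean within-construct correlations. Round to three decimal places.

0.666

Mean between = 2.19/6 = 0.3650.
Mean within-BD = 1.43/3 = 0.4767; mean within-SE = 0.63/1 = 0.6300.
Geometric mean = √(0.4767 × 0.6300) = 0.5480.
HTMT = 0.3650 / 0.5480 = 0.666.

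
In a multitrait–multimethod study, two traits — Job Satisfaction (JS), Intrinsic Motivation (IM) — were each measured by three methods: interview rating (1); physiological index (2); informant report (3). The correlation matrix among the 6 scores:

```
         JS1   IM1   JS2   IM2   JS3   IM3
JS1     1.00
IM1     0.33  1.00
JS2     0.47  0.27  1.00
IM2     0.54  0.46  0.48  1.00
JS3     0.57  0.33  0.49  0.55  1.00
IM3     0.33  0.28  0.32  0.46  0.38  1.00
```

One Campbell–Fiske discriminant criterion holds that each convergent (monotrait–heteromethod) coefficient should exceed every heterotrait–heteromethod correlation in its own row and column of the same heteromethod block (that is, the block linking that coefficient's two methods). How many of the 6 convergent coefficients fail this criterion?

Each convergent coefficient versus the relevant comparison correlations:
JS (methods 1·2): 0.47 vs {0.54, 0.27} → fail.
JS (methods 1·3): 0.57 vs {0.33, 0.33} → pass.
JS (methods 2·3): 0.49 vs {0.32, 0.55} → fail.
IM (methods 1·2): 0.46 vs {0.27, 0.54} → fail.
IM (methods 1·3): 0.28 vs {0.33, 0.33} → fail.
IM (methods 2·3): 0.46 vs {0.55, 0.32} → fail.
5 of 6 fail.

5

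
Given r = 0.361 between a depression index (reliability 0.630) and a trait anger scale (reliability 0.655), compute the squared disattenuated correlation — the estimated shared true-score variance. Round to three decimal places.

Disattenuated r = 0.361 / √(0.630 × 0.655) = 0.361 / 0.6424 = 0.5620.
Shared true-score variance = 0.5620² = 0.3158 ≈ 0.316.

0.316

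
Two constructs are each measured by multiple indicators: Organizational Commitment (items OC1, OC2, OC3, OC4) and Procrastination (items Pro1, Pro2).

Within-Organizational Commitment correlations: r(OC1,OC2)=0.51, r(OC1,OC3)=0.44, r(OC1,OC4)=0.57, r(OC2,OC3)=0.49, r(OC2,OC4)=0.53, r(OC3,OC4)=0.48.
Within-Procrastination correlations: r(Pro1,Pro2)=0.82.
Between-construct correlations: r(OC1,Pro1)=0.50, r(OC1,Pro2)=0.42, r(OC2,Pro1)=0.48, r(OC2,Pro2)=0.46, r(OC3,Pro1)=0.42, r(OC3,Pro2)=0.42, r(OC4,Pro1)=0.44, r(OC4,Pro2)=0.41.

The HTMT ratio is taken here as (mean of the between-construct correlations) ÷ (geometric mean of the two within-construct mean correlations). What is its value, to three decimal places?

Between-construct mean = 3.55/8 = 0.4438.
Mean within-OC = 3.02/6 = 0.5033; mean within-Pro = 0.82/1 = 0.8200.
Geometric mean = √(0.5033 × 0.8200) = 0.6424.
HTMT = 0.4438 / 0.6424 = 0.691.

0.691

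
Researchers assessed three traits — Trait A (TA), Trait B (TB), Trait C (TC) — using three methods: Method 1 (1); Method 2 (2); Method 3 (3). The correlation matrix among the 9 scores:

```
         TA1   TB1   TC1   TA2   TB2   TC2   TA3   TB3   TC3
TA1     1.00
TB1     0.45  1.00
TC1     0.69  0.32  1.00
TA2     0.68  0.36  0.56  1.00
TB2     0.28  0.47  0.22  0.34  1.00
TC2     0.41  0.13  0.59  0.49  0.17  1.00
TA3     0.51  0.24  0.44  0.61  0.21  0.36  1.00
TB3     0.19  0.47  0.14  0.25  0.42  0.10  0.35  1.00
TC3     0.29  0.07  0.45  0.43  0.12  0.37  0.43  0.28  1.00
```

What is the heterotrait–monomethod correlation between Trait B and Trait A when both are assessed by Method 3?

Different traits, same method: r(TB3, TA3) = 0.35.

0.35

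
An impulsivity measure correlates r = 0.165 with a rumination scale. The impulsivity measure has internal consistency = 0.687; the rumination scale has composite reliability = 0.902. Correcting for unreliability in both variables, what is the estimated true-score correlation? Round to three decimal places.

0.210

r_true = r_obs / √(r_xx · r_yy) = 0.165 / √(0.687 × 0.902) = 0.165 / √0.619674 = 0.165 / 0.7872 ≈ 0.210.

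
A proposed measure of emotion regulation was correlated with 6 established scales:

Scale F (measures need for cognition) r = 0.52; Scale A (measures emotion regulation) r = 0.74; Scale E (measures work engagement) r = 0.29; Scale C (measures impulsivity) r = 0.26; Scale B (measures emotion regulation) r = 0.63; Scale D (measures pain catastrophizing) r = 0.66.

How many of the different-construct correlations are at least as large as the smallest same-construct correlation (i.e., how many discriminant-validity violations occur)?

1

Convergent (same construct = emotion regulation): Scale A, Scale B.
Smallest convergent = 0.63. Discriminant values: 0.52, 0.29, 0.26, 0.66; count ≥ 0.63 → 1.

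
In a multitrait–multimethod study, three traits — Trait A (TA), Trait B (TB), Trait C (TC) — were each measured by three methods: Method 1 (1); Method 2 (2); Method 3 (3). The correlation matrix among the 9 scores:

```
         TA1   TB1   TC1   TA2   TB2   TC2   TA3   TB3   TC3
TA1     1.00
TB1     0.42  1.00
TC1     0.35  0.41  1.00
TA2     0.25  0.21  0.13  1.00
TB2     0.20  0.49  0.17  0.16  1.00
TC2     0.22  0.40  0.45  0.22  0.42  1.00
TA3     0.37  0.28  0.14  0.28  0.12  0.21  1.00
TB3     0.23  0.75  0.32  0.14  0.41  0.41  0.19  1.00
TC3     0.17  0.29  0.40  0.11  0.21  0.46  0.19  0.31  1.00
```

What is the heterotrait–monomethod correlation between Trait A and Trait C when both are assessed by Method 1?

0.35

Different traits, same method: r(TA1, TC1) = 0.35.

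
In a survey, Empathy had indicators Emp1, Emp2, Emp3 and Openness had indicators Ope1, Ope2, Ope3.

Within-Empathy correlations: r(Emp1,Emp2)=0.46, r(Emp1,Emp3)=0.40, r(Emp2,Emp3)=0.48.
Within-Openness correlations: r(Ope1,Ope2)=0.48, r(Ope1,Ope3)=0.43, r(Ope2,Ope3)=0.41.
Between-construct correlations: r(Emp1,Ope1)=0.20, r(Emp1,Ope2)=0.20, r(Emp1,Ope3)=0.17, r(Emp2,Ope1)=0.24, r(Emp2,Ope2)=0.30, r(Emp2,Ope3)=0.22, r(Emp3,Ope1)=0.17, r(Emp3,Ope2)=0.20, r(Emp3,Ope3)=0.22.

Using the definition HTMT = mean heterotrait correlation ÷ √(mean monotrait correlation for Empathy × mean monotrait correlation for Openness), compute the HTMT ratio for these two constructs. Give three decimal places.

Mean between = 1.92/9 = 0.2133.
Mean within-Emp = 1.34/3 = 0.4467; mean within-Ope = 1.32/3 = 0.4400.
Geometric mean = √(0.4467 × 0.4400) = 0.4433.
HTMT = 0.2133 / 0.4433 = 0.481.

0.481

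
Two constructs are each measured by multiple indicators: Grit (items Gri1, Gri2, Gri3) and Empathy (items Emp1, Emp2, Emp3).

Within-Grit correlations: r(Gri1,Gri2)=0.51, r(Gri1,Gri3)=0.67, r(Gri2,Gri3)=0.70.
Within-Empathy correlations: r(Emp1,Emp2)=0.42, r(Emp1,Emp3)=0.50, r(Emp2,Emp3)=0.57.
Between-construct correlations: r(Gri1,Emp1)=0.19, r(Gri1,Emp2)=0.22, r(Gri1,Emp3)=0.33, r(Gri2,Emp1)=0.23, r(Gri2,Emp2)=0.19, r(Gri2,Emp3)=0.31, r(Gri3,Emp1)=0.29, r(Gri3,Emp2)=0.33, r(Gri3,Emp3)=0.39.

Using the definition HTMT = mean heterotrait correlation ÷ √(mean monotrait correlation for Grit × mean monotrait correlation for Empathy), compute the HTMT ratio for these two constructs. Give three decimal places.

Mean between = 2.48/9 = 0.2756.
Mean within-Gri = 1.88/3 = 0.6267; mean within-Emp = 1.49/3 = 0.4967.
Geometric mean = √(0.6267 × 0.4967) = 0.5579.
HTMT = 0.2756 / 0.5579 = 0.494.

0.494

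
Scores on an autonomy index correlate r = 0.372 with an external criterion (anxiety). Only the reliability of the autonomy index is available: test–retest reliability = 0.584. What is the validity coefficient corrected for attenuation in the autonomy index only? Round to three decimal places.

Single correction: r_c = r_obs / √r_xx = 0.372 / √0.584 = 0.372 / 0.7642 ≈ 0.487.

0.487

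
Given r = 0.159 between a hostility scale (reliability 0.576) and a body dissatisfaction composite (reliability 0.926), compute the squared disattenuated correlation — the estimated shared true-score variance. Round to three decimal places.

Disattenuated r = 0.159 / √(0.576 × 0.926) = 0.159 / 0.7303 = 0.2177.
Shared true-score variance = 0.2177² = 0.0474 ≈ 0.047.

0.047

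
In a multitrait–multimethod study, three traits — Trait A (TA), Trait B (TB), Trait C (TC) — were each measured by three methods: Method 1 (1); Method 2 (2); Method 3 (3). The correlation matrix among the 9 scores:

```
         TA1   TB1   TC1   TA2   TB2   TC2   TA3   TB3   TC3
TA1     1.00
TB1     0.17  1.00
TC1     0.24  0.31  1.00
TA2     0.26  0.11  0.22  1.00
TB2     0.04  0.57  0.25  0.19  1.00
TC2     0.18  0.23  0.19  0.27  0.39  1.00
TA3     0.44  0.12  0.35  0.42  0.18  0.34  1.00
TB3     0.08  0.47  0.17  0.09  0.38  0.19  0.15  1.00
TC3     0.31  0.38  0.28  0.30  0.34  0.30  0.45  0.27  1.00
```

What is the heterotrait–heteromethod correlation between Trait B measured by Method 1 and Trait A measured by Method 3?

0.12

Different traits and methods: r(TB1, TA3) = 0.12.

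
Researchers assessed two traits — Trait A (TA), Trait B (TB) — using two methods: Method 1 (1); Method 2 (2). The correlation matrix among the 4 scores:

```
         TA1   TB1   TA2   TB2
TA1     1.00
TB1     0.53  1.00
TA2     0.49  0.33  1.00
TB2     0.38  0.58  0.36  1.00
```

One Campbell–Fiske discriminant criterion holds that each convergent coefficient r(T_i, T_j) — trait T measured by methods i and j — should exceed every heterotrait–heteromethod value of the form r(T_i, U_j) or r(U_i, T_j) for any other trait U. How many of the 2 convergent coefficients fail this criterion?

Convergent coefficients and their comparison sets:
TA (methods 1·2): 0.49 vs {0.38, 0.33} → pass.
TB (methods 1·2): 0.58 vs {0.33, 0.38} → pass.
0 of 2 fail.

0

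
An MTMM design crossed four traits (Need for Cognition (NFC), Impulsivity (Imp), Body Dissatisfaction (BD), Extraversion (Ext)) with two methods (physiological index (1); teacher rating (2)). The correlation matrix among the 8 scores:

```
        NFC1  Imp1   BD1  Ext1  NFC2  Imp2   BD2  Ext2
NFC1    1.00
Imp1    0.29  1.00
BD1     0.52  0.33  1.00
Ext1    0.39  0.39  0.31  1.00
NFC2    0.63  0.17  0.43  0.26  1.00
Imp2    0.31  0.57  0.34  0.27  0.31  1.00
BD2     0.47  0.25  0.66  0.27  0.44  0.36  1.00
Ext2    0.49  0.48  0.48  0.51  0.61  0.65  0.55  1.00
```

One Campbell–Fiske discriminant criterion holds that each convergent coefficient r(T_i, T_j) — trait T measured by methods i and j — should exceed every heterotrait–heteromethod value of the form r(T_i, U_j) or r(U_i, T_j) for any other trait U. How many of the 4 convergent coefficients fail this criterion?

Checking each validity diagonal entry against its comparison values:
NFC (methods 1·2): 0.63 vs {0.31, 0.17, 0.47, 0.43, 0.49, 0.26} → pass.
Imp (methods 1·2): 0.57 vs {0.17, 0.31, 0.25, 0.34, 0.48, 0.27} → pass.
BD (methods 1·2): 0.66 vs {0.43, 0.47, 0.34, 0.25, 0.48, 0.27} → pass.
Ext (methods 1·2): 0.51 vs {0.26, 0.49, 0.27, 0.48, 0.27, 0.48} → pass.
0 of 4 fail.

0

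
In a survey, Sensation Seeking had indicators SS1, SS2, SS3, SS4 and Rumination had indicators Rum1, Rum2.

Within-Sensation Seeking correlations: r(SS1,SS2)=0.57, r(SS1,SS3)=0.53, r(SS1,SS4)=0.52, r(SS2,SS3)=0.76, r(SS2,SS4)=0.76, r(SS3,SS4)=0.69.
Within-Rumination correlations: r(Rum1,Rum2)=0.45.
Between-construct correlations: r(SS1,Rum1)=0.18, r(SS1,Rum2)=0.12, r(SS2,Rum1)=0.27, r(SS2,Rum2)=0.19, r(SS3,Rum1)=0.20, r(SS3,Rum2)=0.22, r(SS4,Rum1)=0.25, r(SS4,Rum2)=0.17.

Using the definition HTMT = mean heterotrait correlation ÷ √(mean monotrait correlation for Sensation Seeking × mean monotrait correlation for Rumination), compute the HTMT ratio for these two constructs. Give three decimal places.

0.373

Between-construct mean = 1.60/8 = 0.2000.
Mean within-SS = 3.83/6 = 0.6383; mean within-Rum = 0.45/1 = 0.4500.
Geometric mean = √(0.6383 × 0.4500) = 0.5359.
HTMT = 0.2000 / 0.5359 = 0.373.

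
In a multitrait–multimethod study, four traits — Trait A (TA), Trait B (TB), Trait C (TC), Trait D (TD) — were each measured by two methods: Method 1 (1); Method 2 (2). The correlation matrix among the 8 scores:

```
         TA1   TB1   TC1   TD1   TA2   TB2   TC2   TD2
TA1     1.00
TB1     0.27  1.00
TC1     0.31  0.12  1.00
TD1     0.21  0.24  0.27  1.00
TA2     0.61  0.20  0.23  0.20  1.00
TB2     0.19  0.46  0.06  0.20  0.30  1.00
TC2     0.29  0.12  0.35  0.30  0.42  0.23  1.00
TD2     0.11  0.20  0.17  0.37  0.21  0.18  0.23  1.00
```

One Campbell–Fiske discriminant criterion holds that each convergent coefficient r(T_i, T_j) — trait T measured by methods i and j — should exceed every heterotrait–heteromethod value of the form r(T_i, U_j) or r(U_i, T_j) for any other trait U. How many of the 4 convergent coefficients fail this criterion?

0

Checking each validity diagonal entry against its comparison values:
TA (methods 1·2): 0.61 vs {0.19, 0.20, 0.29, 0.23, 0.11, 0.20} → pass.
TB (methods 1·2): 0.46 vs {0.20, 0.19, 0.12, 0.06, 0.20, 0.20} → pass.
TC (methods 1·2): 0.35 vs {0.23, 0.29, 0.06, 0.12, 0.17, 0.30} → pass.
TD (methods 1·2): 0.37 vs {0.20, 0.11, 0.20, 0.20, 0.30, 0.17} → pass.
0 of 4 fail.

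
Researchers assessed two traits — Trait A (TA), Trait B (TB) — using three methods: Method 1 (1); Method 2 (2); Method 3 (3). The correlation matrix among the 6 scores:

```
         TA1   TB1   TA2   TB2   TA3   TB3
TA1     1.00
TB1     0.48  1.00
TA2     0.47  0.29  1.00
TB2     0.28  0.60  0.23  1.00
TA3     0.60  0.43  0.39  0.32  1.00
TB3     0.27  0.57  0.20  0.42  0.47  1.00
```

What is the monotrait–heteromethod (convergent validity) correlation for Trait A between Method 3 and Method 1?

Same trait (TA), different methods: r(TA3, TA1) = 0.60.

0.60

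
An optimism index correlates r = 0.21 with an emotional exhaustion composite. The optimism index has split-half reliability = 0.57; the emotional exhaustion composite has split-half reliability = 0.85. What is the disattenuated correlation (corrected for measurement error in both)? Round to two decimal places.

0.30

r_true = r_obs / √(r_xx · r_yy) = 0.21 / √(0.57 × 0.85) = 0.21 / √0.4845 = 0.21 / 0.6961 ≈ 0.30.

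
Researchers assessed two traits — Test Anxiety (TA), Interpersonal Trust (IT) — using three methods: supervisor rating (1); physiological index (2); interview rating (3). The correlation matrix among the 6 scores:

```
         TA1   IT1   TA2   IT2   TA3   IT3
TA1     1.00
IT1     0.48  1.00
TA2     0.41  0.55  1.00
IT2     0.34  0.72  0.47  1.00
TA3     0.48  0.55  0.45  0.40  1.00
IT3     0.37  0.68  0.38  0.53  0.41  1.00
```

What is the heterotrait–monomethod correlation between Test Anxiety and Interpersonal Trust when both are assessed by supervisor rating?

0.48

Different traits, same method: r(TA1, IT1) = 0.48.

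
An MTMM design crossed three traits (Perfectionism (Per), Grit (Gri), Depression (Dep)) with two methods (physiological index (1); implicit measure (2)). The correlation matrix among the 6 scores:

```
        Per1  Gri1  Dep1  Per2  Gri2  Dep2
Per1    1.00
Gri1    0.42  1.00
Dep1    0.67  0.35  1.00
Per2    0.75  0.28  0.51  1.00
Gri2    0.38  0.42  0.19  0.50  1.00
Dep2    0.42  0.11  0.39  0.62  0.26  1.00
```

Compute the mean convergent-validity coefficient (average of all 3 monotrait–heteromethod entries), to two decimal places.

0.52

Convergent values: 0.75, 0.42, 0.39; mean = 1.56/3 = 0.52.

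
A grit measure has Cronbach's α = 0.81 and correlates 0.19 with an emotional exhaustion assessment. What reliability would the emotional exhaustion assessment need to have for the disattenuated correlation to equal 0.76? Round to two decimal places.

0.08

r_true = r_obs / √(r_xx · r_yy) ⇒ 0.76 = 0.19 / √(0.81 · r_yy).
√(0.81 · r_yy) = 0.19 / 0.76 = 0.2500; 0.81 · r_yy = 0.0625; r_yy = 0.0625 / 0.81 ≈ 0.08.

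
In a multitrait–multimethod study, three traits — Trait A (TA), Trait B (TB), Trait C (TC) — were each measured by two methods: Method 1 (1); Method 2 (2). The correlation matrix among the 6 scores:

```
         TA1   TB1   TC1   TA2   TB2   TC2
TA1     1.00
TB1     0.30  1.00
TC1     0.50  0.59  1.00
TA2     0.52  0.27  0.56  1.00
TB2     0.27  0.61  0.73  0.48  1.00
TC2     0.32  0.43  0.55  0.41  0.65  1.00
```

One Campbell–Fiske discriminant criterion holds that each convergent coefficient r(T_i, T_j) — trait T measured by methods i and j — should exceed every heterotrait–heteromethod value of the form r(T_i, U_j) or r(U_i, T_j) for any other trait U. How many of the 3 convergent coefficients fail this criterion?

Checking each validity diagonal entry against its comparison values:
TA (methods 1·2): 0.52 vs {0.27, 0.27, 0.32, 0.56} → fail.
TB (methods 1·2): 0.61 vs {0.27, 0.27, 0.43, 0.73} → fail.
TC (methods 1·2): 0.55 vs {0.56, 0.32, 0.73, 0.43} → fail.
3 of 3 fail.

3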